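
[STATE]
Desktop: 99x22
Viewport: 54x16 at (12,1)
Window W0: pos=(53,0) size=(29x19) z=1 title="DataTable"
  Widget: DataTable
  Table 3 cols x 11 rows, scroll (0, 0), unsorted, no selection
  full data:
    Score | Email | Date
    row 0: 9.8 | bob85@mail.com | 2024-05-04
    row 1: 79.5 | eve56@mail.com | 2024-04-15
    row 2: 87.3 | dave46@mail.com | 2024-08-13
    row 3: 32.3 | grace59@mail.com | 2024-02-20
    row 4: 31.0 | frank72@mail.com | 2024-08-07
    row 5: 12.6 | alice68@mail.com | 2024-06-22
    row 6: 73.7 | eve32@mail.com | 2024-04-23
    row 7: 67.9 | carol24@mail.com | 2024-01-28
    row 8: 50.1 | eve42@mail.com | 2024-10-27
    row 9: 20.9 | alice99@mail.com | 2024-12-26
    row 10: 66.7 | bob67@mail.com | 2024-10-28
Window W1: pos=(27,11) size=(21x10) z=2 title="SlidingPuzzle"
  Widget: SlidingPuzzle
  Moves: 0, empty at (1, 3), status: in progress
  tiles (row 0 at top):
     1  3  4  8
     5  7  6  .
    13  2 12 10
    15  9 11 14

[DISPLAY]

                                         ┃ DataTable  
                                         ┠────────────
                                         ┃Score│Email 
                                         ┃─────┼──────
                                         ┃9.8  │bob85@
                                         ┃79.5 │eve56@
                                         ┃87.3 │dave46
                                         ┃32.3 │grace5
                                         ┃31.0 │frank7
                                         ┃12.6 │alice6
               ┏━━━━━━━━━━━━━━━━━━━┓     ┃73.7 │eve32@
               ┃ SlidingPuzzle     ┃     ┃67.9 │carol2
               ┠───────────────────┨     ┃50.1 │eve42@
               ┃┌────┬────┬────┬───┃     ┃20.9 │alice9
               ┃│  1 │  3 │  4 │  8┃     ┃66.7 │bob67@
               ┃├────┼────┼────┼───┃     ┃            


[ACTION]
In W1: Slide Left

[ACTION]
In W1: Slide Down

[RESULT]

                                         ┃ DataTable  
                                         ┠────────────
                                         ┃Score│Email 
                                         ┃─────┼──────
                                         ┃9.8  │bob85@
                                         ┃79.5 │eve56@
                                         ┃87.3 │dave46
                                         ┃32.3 │grace5
                                         ┃31.0 │frank7
                                         ┃12.6 │alice6
               ┏━━━━━━━━━━━━━━━━━━━┓     ┃73.7 │eve32@
               ┃ SlidingPuzzle     ┃     ┃67.9 │carol2
               ┠───────────────────┨     ┃50.1 │eve42@
               ┃┌────┬────┬────┬───┃     ┃20.9 │alice9
               ┃│  1 │  3 │  4 │   ┃     ┃66.7 │bob67@
               ┃├────┼────┼────┼───┃     ┃            


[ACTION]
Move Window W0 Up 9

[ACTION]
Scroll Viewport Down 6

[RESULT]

                                         ┃79.5 │eve56@
                                         ┃87.3 │dave46
                                         ┃32.3 │grace5
                                         ┃31.0 │frank7
                                         ┃12.6 │alice6
               ┏━━━━━━━━━━━━━━━━━━━┓     ┃73.7 │eve32@
               ┃ SlidingPuzzle     ┃     ┃67.9 │carol2
               ┠───────────────────┨     ┃50.1 │eve42@
               ┃┌────┬────┬────┬───┃     ┃20.9 │alice9
               ┃│  1 │  3 │  4 │   ┃     ┃66.7 │bob67@
               ┃├────┼────┼────┼───┃     ┃            
               ┃│  5 │  7 │  6 │  8┃     ┃            
               ┃├────┼────┼────┼───┃     ┗━━━━━━━━━━━━
               ┃│ 13 │  2 │ 12 │ 10┃                  
               ┗━━━━━━━━━━━━━━━━━━━┛                  
                                                      


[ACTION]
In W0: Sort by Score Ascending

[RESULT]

                                         ┃12.6 │alice6
                                         ┃20.9 │alice9
                                         ┃31.0 │frank7
                                         ┃32.3 │grace5
                                         ┃50.1 │eve42@
               ┏━━━━━━━━━━━━━━━━━━━┓     ┃66.7 │bob67@
               ┃ SlidingPuzzle     ┃     ┃67.9 │carol2
               ┠───────────────────┨     ┃73.7 │eve32@
               ┃┌────┬────┬────┬───┃     ┃79.5 │eve56@
               ┃│  1 │  3 │  4 │   ┃     ┃87.3 │dave46
               ┃├────┼────┼────┼───┃     ┃            
               ┃│  5 │  7 │  6 │  8┃     ┃            
               ┃├────┼────┼────┼───┃     ┗━━━━━━━━━━━━
               ┃│ 13 │  2 │ 12 │ 10┃                  
               ┗━━━━━━━━━━━━━━━━━━━┛                  
                                                      


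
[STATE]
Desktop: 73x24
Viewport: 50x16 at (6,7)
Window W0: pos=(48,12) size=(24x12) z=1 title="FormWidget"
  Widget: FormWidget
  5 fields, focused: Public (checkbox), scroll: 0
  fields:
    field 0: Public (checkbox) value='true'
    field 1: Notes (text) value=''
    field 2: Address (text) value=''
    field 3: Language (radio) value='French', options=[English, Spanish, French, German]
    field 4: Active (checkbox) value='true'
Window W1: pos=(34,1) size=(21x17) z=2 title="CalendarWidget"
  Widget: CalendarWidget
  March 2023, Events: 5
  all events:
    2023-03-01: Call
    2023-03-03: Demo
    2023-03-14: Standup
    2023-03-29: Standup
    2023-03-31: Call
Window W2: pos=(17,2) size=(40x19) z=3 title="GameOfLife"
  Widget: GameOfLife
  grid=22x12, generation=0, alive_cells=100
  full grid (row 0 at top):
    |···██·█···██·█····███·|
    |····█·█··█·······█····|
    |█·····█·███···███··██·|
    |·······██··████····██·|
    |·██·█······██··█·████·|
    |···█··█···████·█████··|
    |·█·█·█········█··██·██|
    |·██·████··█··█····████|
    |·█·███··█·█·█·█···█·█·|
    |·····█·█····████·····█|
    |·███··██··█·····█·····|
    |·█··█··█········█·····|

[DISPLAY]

           ┃····█·█··█·······█····                
           ┃█·····█·███···███··██·                
           ┃·······██··████····██·                
           ┃·██·█······██··█·████·                
           ┃···█··█···████·█████··                
           ┃·█·█·█········█··██·██                
           ┃·██·████··█··█····████                
           ┃·█·███··█·█·█·█···█·█·                
           ┃·····█·█····████·····█                
           ┃·███··██··█·····█·····                
           ┃·█··█··█········█·····                
           ┃                                      
           ┃                                      
           ┗━━━━━━━━━━━━━━━━━━━━━━━━━━━━━━━━━━━━━━
                                          ┃       
                                          ┃       


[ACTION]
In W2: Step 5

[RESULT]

           ┃··█···········█··█····                
           ┃·██·············█·████                
           ┃······██·····██··█···█                
           ┃█··█████·███·██·█·███·                
           ┃██·█··█·█·█·██··█·····                
           ┃█·██····█··█··········                
           ┃·██·█···█····█········                
           ┃·██·█····█············                
           ┃····█·····█····█······                
           ┃···········█··█·······                
           ┃·············█········                
           ┃                                      
           ┃                                      
           ┗━━━━━━━━━━━━━━━━━━━━━━━━━━━━━━━━━━━━━━
                                          ┃       
                                          ┃       


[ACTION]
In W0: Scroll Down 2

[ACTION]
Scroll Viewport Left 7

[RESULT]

                 ┃··█···········█··█····          
                 ┃·██·············█·████          
                 ┃······██·····██··█···█          
                 ┃█··█████·███·██·█·███·          
                 ┃██·█··█·█·█·██··█·····          
                 ┃█·██····█··█··········          
                 ┃·██·█···█····█········          
                 ┃·██·█····█············          
                 ┃····█·····█····█······          
                 ┃···········█··█·······          
                 ┃·············█········          
                 ┃                                
                 ┃                                
                 ┗━━━━━━━━━━━━━━━━━━━━━━━━━━━━━━━━
                                                ┃ 
                                                ┃ 


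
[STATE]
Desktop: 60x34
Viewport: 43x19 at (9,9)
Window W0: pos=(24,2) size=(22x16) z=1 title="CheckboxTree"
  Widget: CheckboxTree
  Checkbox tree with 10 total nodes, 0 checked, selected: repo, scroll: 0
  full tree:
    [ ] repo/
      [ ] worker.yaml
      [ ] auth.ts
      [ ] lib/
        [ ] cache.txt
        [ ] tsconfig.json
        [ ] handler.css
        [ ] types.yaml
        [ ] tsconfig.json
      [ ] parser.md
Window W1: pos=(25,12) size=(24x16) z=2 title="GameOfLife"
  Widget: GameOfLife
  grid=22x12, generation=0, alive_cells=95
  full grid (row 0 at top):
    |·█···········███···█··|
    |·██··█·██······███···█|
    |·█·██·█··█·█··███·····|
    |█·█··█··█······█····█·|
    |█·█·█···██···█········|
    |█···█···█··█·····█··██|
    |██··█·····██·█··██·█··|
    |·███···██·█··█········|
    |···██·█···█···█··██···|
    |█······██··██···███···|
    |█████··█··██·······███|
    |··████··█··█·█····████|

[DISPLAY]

               ┃     [ ] cache.txt  ┃      
               ┃     [ ] tsconfig.js┃      
               ┃     [ ] handler.css┃      
               ┃┏━━━━━━━━━━━━━━━━━━━━━━┓   
               ┃┃ GameOfLife           ┃   
               ┃┠──────────────────────┨   
               ┃┃Gen: 0                ┃   
               ┃┃·█···········███···█··┃   
               ┗┃·██··█·██······███···█┃   
                ┃·█·██·█··█·█··███·····┃   
                ┃█·█··█··█······█····█·┃   
                ┃█·█·█···██···█········┃   
                ┃█···█···█··█·····█··██┃   
                ┃██··█·····██·█··██·█··┃   
                ┃·███···██·█··█········┃   
                ┃···██·█···█···█··██···┃   
                ┃█······██··██···███···┃   
                ┃█████··█··██·······███┃   
                ┗━━━━━━━━━━━━━━━━━━━━━━┛   


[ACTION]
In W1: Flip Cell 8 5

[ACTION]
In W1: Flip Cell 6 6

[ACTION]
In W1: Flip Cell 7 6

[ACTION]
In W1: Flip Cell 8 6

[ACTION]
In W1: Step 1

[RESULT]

               ┃     [ ] cache.txt  ┃      
               ┃     [ ] tsconfig.js┃      
               ┃     [ ] handler.css┃      
               ┃┏━━━━━━━━━━━━━━━━━━━━━━┓   
               ┃┃ GameOfLife           ┃   
               ┃┠──────────────────────┨   
               ┃┃Gen: 1                ┃   
               ┃┃·██···········██······┃   
               ┗┃██·██████····█···█····┃   
                ┃█··██·█··█····█··█····┃   
                ┃█·█··█·██·█····██·····┃   
                ┃█···██·███··········██┃   
                ┃█···█··██··█····███·█·┃   
                ┃█···█·█·█·██····███·█·┃   
                ┃██····██··█·███·█·····┃   
                ┃·█·███····█·██··█·█···┃   
                ┃█····█████··█···█···█·┃   
                ┃█····███·██··········█┃   
                ┗━━━━━━━━━━━━━━━━━━━━━━┛   


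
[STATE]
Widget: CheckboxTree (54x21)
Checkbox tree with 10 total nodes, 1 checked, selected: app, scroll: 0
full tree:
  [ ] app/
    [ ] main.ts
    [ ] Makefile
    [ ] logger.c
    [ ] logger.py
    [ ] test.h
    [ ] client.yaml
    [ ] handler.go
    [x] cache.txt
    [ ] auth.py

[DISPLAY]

>[-] app/                                             
   [ ] main.ts                                        
   [ ] Makefile                                       
   [ ] logger.c                                       
   [ ] logger.py                                      
   [ ] test.h                                         
   [ ] client.yaml                                    
   [ ] handler.go                                     
   [x] cache.txt                                      
   [ ] auth.py                                        
                                                      
                                                      
                                                      
                                                      
                                                      
                                                      
                                                      
                                                      
                                                      
                                                      
                                                      


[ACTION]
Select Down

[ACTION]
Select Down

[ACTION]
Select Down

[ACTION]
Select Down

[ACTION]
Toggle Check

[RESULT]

 [-] app/                                             
   [ ] main.ts                                        
   [ ] Makefile                                       
   [ ] logger.c                                       
>  [x] logger.py                                      
   [ ] test.h                                         
   [ ] client.yaml                                    
   [ ] handler.go                                     
   [x] cache.txt                                      
   [ ] auth.py                                        
                                                      
                                                      
                                                      
                                                      
                                                      
                                                      
                                                      
                                                      
                                                      
                                                      
                                                      


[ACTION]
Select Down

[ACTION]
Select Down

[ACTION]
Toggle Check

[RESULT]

 [-] app/                                             
   [ ] main.ts                                        
   [ ] Makefile                                       
   [ ] logger.c                                       
   [x] logger.py                                      
   [ ] test.h                                         
>  [x] client.yaml                                    
   [ ] handler.go                                     
   [x] cache.txt                                      
   [ ] auth.py                                        
                                                      
                                                      
                                                      
                                                      
                                                      
                                                      
                                                      
                                                      
                                                      
                                                      
                                                      


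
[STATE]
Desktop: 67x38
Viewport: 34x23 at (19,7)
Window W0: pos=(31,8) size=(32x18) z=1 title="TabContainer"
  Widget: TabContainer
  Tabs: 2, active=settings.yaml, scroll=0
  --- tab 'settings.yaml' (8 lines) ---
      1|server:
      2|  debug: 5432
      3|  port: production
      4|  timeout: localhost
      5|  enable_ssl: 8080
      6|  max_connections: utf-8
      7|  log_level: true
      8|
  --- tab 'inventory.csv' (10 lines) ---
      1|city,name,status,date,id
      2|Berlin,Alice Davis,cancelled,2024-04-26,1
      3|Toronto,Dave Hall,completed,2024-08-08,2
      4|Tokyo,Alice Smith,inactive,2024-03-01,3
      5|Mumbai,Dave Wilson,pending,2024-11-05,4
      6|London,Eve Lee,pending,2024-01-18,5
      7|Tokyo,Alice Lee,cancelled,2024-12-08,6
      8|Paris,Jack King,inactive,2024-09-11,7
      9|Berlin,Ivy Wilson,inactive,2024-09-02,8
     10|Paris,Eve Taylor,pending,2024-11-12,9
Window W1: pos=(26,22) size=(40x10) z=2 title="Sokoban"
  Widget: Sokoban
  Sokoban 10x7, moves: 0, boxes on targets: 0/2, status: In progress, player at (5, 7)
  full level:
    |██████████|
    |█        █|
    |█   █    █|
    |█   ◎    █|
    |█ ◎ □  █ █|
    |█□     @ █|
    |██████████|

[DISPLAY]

                                  
            ┏━━━━━━━━━━━━━━━━━━━━━
            ┃ TabContainer        
            ┠─────────────────────
            ┃[settings.yaml]│ inve
            ┃─────────────────────
            ┃server:              
            ┃  debug: 5432        
            ┃  port: production   
            ┃  timeout: localhost 
            ┃  enable_ssl: 8080   
            ┃  max_connections: ut
            ┃  log_level: true    
            ┃                     
            ┃                     
       ┏━━━━━━━━━━━━━━━━━━━━━━━━━━
       ┃ Sokoban                  
       ┠──────────────────────────
       ┃██████████                
       ┃█        █                
       ┃█   █    █                
       ┃█   ◎    █                
       ┃█ ◎ □  █ █                


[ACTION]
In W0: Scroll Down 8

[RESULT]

                                  
            ┏━━━━━━━━━━━━━━━━━━━━━
            ┃ TabContainer        
            ┠─────────────────────
            ┃[settings.yaml]│ inve
            ┃─────────────────────
            ┃                     
            ┃                     
            ┃                     
            ┃                     
            ┃                     
            ┃                     
            ┃                     
            ┃                     
            ┃                     
       ┏━━━━━━━━━━━━━━━━━━━━━━━━━━
       ┃ Sokoban                  
       ┠──────────────────────────
       ┃██████████                
       ┃█        █                
       ┃█   █    █                
       ┃█   ◎    █                
       ┃█ ◎ □  █ █                


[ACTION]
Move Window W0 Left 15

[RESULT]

                                  
━━━━━━━━━━━━━━━━━━━━━━━━━━━━┓     
abContainer                 ┃     
────────────────────────────┨     
ettings.yaml]│ inventory.csv┃     
────────────────────────────┃     
                            ┃     
                            ┃     
                            ┃     
                            ┃     
                            ┃     
                            ┃     
                            ┃     
                            ┃     
                            ┃     
       ┏━━━━━━━━━━━━━━━━━━━━━━━━━━
       ┃ Sokoban                  
       ┠──────────────────────────
━━━━━━━┃██████████                
       ┃█        █                
       ┃█   █    █                
       ┃█   ◎    █                
       ┃█ ◎ □  █ █                


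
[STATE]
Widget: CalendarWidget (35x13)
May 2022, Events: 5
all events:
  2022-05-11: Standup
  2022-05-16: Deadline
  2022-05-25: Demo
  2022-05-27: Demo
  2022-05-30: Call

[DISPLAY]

              May 2022             
Mo Tu We Th Fr Sa Su               
                   1               
 2  3  4  5  6  7  8               
 9 10 11* 12 13 14 15              
16* 17 18 19 20 21 22              
23 24 25* 26 27* 28 29             
30* 31                             
                                   
                                   
                                   
                                   
                                   


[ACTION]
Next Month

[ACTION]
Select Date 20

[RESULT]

             June 2022             
Mo Tu We Th Fr Sa Su               
       1  2  3  4  5               
 6  7  8  9 10 11 12               
13 14 15 16 17 18 19               
[20] 21 22 23 24 25 26             
27 28 29 30                        
                                   
                                   
                                   
                                   
                                   
                                   


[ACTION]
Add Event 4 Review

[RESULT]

             June 2022             
Mo Tu We Th Fr Sa Su               
       1  2  3  4*  5              
 6  7  8  9 10 11 12               
13 14 15 16 17 18 19               
[20] 21 22 23 24 25 26             
27 28 29 30                        
                                   
                                   
                                   
                                   
                                   
                                   


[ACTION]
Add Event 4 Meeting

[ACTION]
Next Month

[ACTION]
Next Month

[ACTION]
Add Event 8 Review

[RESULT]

            August 2022            
Mo Tu We Th Fr Sa Su               
 1  2  3  4  5  6  7               
 8*  9 10 11 12 13 14              
15 16 17 18 19 20 21               
22 23 24 25 26 27 28               
29 30 31                           
                                   
                                   
                                   
                                   
                                   
                                   


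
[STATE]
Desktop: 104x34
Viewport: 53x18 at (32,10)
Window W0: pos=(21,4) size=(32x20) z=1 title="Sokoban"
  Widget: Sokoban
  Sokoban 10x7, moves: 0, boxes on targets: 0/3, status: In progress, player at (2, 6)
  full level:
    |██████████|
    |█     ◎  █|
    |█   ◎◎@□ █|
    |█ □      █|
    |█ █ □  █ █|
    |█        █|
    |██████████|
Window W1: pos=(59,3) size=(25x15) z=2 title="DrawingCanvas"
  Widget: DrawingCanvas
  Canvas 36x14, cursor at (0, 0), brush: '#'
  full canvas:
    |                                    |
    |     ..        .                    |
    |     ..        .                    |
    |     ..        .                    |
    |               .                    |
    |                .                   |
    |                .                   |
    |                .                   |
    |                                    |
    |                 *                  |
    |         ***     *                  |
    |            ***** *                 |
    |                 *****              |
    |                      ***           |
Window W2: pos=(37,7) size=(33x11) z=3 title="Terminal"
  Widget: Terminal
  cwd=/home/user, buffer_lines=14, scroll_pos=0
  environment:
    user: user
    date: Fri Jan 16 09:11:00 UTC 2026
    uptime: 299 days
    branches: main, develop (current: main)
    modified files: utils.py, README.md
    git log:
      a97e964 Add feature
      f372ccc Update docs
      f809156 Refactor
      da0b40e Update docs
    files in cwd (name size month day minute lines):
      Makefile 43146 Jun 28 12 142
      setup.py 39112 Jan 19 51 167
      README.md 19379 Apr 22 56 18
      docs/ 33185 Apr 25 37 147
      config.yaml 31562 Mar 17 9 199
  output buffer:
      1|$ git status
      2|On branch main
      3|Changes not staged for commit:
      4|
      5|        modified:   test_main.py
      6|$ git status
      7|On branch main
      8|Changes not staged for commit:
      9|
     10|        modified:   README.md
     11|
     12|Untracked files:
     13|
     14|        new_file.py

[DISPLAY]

     ┃$ git status                   ┃     .       ┃ 
     ┃On branch main                 ┃      .      ┃ 
     ┃Changes not staged for commit: ┃      .      ┃ 
     ┃                               ┃      .      ┃ 
0/3  ┃        modified:   test_main.p┃             ┃ 
     ┃$ git status                   ┃       *     ┃ 
     ┃On branch main                 ┃**     *     ┃ 
     ┗━━━━━━━━━━━━━━━━━━━━━━━━━━━━━━━┛━━━━━━━━━━━━━┛ 
                    ┃                                
                    ┃                                
                    ┃                                
                    ┃                                
                    ┃                                
━━━━━━━━━━━━━━━━━━━━┛                                
                                                     
                                                     
                                                     
                                                     


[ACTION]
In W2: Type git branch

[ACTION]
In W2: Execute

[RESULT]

     ┃Untracked files:               ┃     .       ┃ 
     ┃                               ┃      .      ┃ 
     ┃        new_file.py            ┃      .      ┃ 
     ┃$ git branch                   ┃      .      ┃ 
0/3  ┃* main                         ┃             ┃ 
     ┃  develop                      ┃       *     ┃ 
     ┃$ █                            ┃**     *     ┃ 
     ┗━━━━━━━━━━━━━━━━━━━━━━━━━━━━━━━┛━━━━━━━━━━━━━┛ 
                    ┃                                
                    ┃                                
                    ┃                                
                    ┃                                
                    ┃                                
━━━━━━━━━━━━━━━━━━━━┛                                
                                                     
                                                     
                                                     
                                                     


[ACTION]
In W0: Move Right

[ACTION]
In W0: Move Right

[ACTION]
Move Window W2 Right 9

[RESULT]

              ┃Untracked files:               ┃    ┃ 
              ┃                               ┃    ┃ 
              ┃        new_file.py            ┃    ┃ 
              ┃$ git branch                   ┃    ┃ 
0/3           ┃* main                         ┃    ┃ 
              ┃  develop                      ┃    ┃ 
              ┃$ █                            ┃    ┃ 
              ┗━━━━━━━━━━━━━━━━━━━━━━━━━━━━━━━┛━━━━┛ 
                    ┃                                
                    ┃                                
                    ┃                                
                    ┃                                
                    ┃                                
━━━━━━━━━━━━━━━━━━━━┛                                
                                                     
                                                     
                                                     
                                                     


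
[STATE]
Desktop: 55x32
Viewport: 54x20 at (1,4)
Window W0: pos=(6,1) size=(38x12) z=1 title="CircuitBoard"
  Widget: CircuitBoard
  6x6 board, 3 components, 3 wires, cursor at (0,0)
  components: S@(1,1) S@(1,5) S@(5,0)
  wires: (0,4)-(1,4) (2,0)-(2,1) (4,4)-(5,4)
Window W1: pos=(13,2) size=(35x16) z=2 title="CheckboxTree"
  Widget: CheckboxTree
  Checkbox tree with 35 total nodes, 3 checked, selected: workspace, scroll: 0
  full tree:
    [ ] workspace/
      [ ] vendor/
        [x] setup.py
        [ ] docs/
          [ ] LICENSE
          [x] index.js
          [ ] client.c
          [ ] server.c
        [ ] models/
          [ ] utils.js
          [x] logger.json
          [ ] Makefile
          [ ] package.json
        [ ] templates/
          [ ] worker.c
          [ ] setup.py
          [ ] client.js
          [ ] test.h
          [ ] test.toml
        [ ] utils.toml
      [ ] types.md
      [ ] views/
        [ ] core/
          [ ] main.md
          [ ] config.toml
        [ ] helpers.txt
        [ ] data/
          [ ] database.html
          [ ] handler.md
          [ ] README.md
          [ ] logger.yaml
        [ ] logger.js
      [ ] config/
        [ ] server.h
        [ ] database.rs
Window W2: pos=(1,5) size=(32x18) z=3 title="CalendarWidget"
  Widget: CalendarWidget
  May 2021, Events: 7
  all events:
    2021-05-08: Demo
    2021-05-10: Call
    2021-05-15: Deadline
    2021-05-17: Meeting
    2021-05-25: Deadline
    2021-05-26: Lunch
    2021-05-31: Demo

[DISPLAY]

     ┃   0 1┠─────────────────────────────────┨       
┏━━━━━━━━━━━━━━━━━━━━━━━━━━━━━━┓              ┃       
┃ CalendarWidget               ┃              ┃       
┠──────────────────────────────┨              ┃       
┃           May 2021           ┃              ┃       
┃Mo Tu We Th Fr Sa Su          ┃              ┃       
┃                1  2          ┃              ┃       
┃ 3  4  5  6  7  8*  9         ┃              ┃       
┃10* 11 12 13 14 15* 16        ┃              ┃       
┃17* 18 19 20 21 22 23         ┃              ┃       
┃24 25* 26* 27 28 29 30        ┃              ┃       
┃31*                           ┃son           ┃       
┃                              ┃              ┃       
┃                              ┃━━━━━━━━━━━━━━┛       
┃                              ┃                      
┃                              ┃                      
┃                              ┃                      
┃                              ┃                      
┗━━━━━━━━━━━━━━━━━━━━━━━━━━━━━━┛                      
                                                      


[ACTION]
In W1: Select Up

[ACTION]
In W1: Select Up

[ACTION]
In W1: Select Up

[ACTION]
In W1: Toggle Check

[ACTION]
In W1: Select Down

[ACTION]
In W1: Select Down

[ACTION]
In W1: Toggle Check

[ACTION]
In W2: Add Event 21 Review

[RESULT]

     ┃   0 1┠─────────────────────────────────┨       
┏━━━━━━━━━━━━━━━━━━━━━━━━━━━━━━┓              ┃       
┃ CalendarWidget               ┃              ┃       
┠──────────────────────────────┨              ┃       
┃           May 2021           ┃              ┃       
┃Mo Tu We Th Fr Sa Su          ┃              ┃       
┃                1  2          ┃              ┃       
┃ 3  4  5  6  7  8*  9         ┃              ┃       
┃10* 11 12 13 14 15* 16        ┃              ┃       
┃17* 18 19 20 21* 22 23        ┃              ┃       
┃24 25* 26* 27 28 29 30        ┃              ┃       
┃31*                           ┃son           ┃       
┃                              ┃              ┃       
┃                              ┃━━━━━━━━━━━━━━┛       
┃                              ┃                      
┃                              ┃                      
┃                              ┃                      
┃                              ┃                      
┗━━━━━━━━━━━━━━━━━━━━━━━━━━━━━━┛                      
                                                      


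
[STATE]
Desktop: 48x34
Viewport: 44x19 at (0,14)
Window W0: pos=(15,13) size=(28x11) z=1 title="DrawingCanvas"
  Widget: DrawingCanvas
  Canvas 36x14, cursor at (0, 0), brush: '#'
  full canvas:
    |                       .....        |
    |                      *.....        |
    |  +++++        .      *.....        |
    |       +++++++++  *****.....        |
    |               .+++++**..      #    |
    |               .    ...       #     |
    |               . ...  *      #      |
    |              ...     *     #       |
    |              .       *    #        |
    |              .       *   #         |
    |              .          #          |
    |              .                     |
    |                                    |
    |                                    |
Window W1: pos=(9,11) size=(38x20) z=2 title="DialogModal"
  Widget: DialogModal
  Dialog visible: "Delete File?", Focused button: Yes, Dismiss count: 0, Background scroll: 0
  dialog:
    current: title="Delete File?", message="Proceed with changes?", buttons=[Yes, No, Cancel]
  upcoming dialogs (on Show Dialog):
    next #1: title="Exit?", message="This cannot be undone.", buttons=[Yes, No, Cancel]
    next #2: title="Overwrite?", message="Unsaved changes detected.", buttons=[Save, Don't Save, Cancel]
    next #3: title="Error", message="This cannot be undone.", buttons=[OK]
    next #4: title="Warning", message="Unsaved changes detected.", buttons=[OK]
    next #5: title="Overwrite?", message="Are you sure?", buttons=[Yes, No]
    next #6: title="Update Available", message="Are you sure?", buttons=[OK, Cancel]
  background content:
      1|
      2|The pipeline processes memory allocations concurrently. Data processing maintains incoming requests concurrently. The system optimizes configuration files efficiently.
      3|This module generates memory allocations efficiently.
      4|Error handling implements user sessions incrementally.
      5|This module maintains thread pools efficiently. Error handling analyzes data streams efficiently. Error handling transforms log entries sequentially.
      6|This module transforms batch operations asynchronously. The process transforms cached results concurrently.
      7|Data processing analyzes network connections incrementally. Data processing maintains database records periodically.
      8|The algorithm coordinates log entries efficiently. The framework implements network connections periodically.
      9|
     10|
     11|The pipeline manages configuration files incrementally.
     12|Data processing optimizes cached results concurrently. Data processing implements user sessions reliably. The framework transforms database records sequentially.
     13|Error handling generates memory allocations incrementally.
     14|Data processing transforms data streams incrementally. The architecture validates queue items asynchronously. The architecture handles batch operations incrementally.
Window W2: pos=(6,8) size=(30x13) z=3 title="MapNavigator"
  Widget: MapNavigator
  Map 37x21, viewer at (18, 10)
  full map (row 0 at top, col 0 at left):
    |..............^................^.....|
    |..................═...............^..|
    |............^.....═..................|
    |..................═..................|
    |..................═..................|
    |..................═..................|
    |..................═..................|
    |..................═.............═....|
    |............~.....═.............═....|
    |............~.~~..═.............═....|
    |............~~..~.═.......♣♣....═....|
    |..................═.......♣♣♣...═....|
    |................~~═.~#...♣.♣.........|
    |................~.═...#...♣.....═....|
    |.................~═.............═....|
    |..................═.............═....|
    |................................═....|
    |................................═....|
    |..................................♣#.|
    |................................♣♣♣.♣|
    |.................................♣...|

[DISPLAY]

      ┃........~.~~..═.............┃        
      ┃........~~..~.@.......♣♣....┃ory allo
      ┃..............═.......♣♣♣...┃ry alloc
      ┃............~~═.~#...♣.♣....┃user ses
      ┃............~.═...#...♣.....┃ad pools
      ┃.............~═.............┃───┐pera
      ┗━━━━━━━━━━━━━━━━━━━━━━━━━━━━┛   │rk c
         ┃The a│ Proceed with changes? │entr
         ┃     │  [Yes]  No   Cancel   │    
         ┃     └───────────────────────┘    
         ┃The pipeline manages configuration
         ┃Data processing optimizes cached r
         ┃Error handling generates memory al
         ┃Data processing transforms data st
         ┃                                  
         ┃                                  
         ┗━━━━━━━━━━━━━━━━━━━━━━━━━━━━━━━━━━
                                            
                                            


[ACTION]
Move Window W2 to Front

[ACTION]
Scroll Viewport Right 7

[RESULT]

  ┃........~.~~..═.............┃          ┃ 
  ┃........~~..~.@.......♣♣....┃ory alloca┃ 
  ┃..............═.......♣♣♣...┃ry allocat┃ 
  ┃............~~═.~#...♣.♣....┃user sessi┃ 
  ┃............~.═...#...♣.....┃ad pools e┃ 
  ┃.............~═.............┃───┐perati┃ 
  ┗━━━━━━━━━━━━━━━━━━━━━━━━━━━━┛   │rk con┃ 
     ┃The a│ Proceed with changes? │entrie┃ 
     ┃     │  [Yes]  No   Cancel   │      ┃ 
     ┃     └───────────────────────┘      ┃ 
     ┃The pipeline manages configuration f┃ 
     ┃Data processing optimizes cached res┃ 
     ┃Error handling generates memory allo┃ 
     ┃Data processing transforms data stre┃ 
     ┃                                    ┃ 
     ┃                                    ┃ 
     ┗━━━━━━━━━━━━━━━━━━━━━━━━━━━━━━━━━━━━┛ 
                                            
                                            


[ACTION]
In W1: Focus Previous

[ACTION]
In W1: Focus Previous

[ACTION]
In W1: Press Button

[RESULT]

  ┃........~.~~..═.............┃          ┃ 
  ┃........~~..~.@.......♣♣....┃ory alloca┃ 
  ┃..............═.......♣♣♣...┃ry allocat┃ 
  ┃............~~═.~#...♣.♣....┃user sessi┃ 
  ┃............~.═...#...♣.....┃ad pools e┃ 
  ┃.............~═.............┃ch operati┃ 
  ┗━━━━━━━━━━━━━━━━━━━━━━━━━━━━┛etwork con┃ 
     ┃The algorithm coordinates log entrie┃ 
     ┃                                    ┃ 
     ┃                                    ┃ 
     ┃The pipeline manages configuration f┃ 
     ┃Data processing optimizes cached res┃ 
     ┃Error handling generates memory allo┃ 
     ┃Data processing transforms data stre┃ 
     ┃                                    ┃ 
     ┃                                    ┃ 
     ┗━━━━━━━━━━━━━━━━━━━━━━━━━━━━━━━━━━━━┛ 
                                            
                                            
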